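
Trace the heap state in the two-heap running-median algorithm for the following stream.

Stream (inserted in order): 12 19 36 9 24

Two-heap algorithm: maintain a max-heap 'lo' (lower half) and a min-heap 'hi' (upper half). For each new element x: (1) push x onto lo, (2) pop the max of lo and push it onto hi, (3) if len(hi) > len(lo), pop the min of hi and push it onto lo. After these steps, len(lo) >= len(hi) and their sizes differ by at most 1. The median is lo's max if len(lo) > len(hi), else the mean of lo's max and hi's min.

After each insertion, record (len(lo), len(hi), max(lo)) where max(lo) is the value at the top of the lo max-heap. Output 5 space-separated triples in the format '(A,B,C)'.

Answer: (1,0,12) (1,1,12) (2,1,19) (2,2,12) (3,2,19)

Derivation:
Step 1: insert 12 -> lo=[12] hi=[] -> (len(lo)=1, len(hi)=0, max(lo)=12)
Step 2: insert 19 -> lo=[12] hi=[19] -> (len(lo)=1, len(hi)=1, max(lo)=12)
Step 3: insert 36 -> lo=[12, 19] hi=[36] -> (len(lo)=2, len(hi)=1, max(lo)=19)
Step 4: insert 9 -> lo=[9, 12] hi=[19, 36] -> (len(lo)=2, len(hi)=2, max(lo)=12)
Step 5: insert 24 -> lo=[9, 12, 19] hi=[24, 36] -> (len(lo)=3, len(hi)=2, max(lo)=19)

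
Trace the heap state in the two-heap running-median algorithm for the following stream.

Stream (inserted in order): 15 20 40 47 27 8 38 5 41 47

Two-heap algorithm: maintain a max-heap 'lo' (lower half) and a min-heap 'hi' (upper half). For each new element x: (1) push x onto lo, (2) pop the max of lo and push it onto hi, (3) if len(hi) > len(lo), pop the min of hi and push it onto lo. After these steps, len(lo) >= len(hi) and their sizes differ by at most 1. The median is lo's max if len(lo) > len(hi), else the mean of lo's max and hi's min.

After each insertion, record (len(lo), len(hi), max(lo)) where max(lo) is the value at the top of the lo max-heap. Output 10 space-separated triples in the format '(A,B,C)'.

Step 1: insert 15 -> lo=[15] hi=[] -> (len(lo)=1, len(hi)=0, max(lo)=15)
Step 2: insert 20 -> lo=[15] hi=[20] -> (len(lo)=1, len(hi)=1, max(lo)=15)
Step 3: insert 40 -> lo=[15, 20] hi=[40] -> (len(lo)=2, len(hi)=1, max(lo)=20)
Step 4: insert 47 -> lo=[15, 20] hi=[40, 47] -> (len(lo)=2, len(hi)=2, max(lo)=20)
Step 5: insert 27 -> lo=[15, 20, 27] hi=[40, 47] -> (len(lo)=3, len(hi)=2, max(lo)=27)
Step 6: insert 8 -> lo=[8, 15, 20] hi=[27, 40, 47] -> (len(lo)=3, len(hi)=3, max(lo)=20)
Step 7: insert 38 -> lo=[8, 15, 20, 27] hi=[38, 40, 47] -> (len(lo)=4, len(hi)=3, max(lo)=27)
Step 8: insert 5 -> lo=[5, 8, 15, 20] hi=[27, 38, 40, 47] -> (len(lo)=4, len(hi)=4, max(lo)=20)
Step 9: insert 41 -> lo=[5, 8, 15, 20, 27] hi=[38, 40, 41, 47] -> (len(lo)=5, len(hi)=4, max(lo)=27)
Step 10: insert 47 -> lo=[5, 8, 15, 20, 27] hi=[38, 40, 41, 47, 47] -> (len(lo)=5, len(hi)=5, max(lo)=27)

Answer: (1,0,15) (1,1,15) (2,1,20) (2,2,20) (3,2,27) (3,3,20) (4,3,27) (4,4,20) (5,4,27) (5,5,27)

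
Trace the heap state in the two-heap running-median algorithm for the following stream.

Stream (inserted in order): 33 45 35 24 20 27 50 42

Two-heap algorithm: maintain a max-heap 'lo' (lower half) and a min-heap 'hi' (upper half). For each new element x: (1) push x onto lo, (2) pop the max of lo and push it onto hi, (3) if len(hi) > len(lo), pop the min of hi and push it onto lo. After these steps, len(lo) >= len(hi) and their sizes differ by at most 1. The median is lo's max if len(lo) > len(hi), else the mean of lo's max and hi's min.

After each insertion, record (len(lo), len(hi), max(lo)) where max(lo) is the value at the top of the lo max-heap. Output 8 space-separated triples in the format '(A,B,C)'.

Step 1: insert 33 -> lo=[33] hi=[] -> (len(lo)=1, len(hi)=0, max(lo)=33)
Step 2: insert 45 -> lo=[33] hi=[45] -> (len(lo)=1, len(hi)=1, max(lo)=33)
Step 3: insert 35 -> lo=[33, 35] hi=[45] -> (len(lo)=2, len(hi)=1, max(lo)=35)
Step 4: insert 24 -> lo=[24, 33] hi=[35, 45] -> (len(lo)=2, len(hi)=2, max(lo)=33)
Step 5: insert 20 -> lo=[20, 24, 33] hi=[35, 45] -> (len(lo)=3, len(hi)=2, max(lo)=33)
Step 6: insert 27 -> lo=[20, 24, 27] hi=[33, 35, 45] -> (len(lo)=3, len(hi)=3, max(lo)=27)
Step 7: insert 50 -> lo=[20, 24, 27, 33] hi=[35, 45, 50] -> (len(lo)=4, len(hi)=3, max(lo)=33)
Step 8: insert 42 -> lo=[20, 24, 27, 33] hi=[35, 42, 45, 50] -> (len(lo)=4, len(hi)=4, max(lo)=33)

Answer: (1,0,33) (1,1,33) (2,1,35) (2,2,33) (3,2,33) (3,3,27) (4,3,33) (4,4,33)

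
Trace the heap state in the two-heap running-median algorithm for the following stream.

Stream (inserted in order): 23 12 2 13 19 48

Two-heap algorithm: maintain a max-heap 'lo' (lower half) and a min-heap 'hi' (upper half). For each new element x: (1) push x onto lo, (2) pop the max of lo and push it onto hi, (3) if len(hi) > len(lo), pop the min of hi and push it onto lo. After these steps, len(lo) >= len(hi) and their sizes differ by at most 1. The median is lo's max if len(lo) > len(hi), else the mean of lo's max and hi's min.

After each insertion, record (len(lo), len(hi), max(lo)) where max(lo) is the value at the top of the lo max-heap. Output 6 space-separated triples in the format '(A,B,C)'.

Answer: (1,0,23) (1,1,12) (2,1,12) (2,2,12) (3,2,13) (3,3,13)

Derivation:
Step 1: insert 23 -> lo=[23] hi=[] -> (len(lo)=1, len(hi)=0, max(lo)=23)
Step 2: insert 12 -> lo=[12] hi=[23] -> (len(lo)=1, len(hi)=1, max(lo)=12)
Step 3: insert 2 -> lo=[2, 12] hi=[23] -> (len(lo)=2, len(hi)=1, max(lo)=12)
Step 4: insert 13 -> lo=[2, 12] hi=[13, 23] -> (len(lo)=2, len(hi)=2, max(lo)=12)
Step 5: insert 19 -> lo=[2, 12, 13] hi=[19, 23] -> (len(lo)=3, len(hi)=2, max(lo)=13)
Step 6: insert 48 -> lo=[2, 12, 13] hi=[19, 23, 48] -> (len(lo)=3, len(hi)=3, max(lo)=13)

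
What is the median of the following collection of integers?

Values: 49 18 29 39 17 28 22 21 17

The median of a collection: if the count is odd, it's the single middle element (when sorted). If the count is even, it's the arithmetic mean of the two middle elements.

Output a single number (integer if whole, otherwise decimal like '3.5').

Answer: 22

Derivation:
Step 1: insert 49 -> lo=[49] (size 1, max 49) hi=[] (size 0) -> median=49
Step 2: insert 18 -> lo=[18] (size 1, max 18) hi=[49] (size 1, min 49) -> median=33.5
Step 3: insert 29 -> lo=[18, 29] (size 2, max 29) hi=[49] (size 1, min 49) -> median=29
Step 4: insert 39 -> lo=[18, 29] (size 2, max 29) hi=[39, 49] (size 2, min 39) -> median=34
Step 5: insert 17 -> lo=[17, 18, 29] (size 3, max 29) hi=[39, 49] (size 2, min 39) -> median=29
Step 6: insert 28 -> lo=[17, 18, 28] (size 3, max 28) hi=[29, 39, 49] (size 3, min 29) -> median=28.5
Step 7: insert 22 -> lo=[17, 18, 22, 28] (size 4, max 28) hi=[29, 39, 49] (size 3, min 29) -> median=28
Step 8: insert 21 -> lo=[17, 18, 21, 22] (size 4, max 22) hi=[28, 29, 39, 49] (size 4, min 28) -> median=25
Step 9: insert 17 -> lo=[17, 17, 18, 21, 22] (size 5, max 22) hi=[28, 29, 39, 49] (size 4, min 28) -> median=22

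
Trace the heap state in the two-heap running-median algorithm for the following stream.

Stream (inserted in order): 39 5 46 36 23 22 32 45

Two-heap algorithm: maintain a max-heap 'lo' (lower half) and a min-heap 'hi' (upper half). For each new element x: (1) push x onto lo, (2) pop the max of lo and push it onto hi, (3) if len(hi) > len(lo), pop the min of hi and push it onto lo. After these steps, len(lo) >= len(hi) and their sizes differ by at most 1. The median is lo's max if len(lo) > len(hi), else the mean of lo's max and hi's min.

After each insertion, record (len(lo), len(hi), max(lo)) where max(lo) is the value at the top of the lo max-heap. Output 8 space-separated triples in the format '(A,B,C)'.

Answer: (1,0,39) (1,1,5) (2,1,39) (2,2,36) (3,2,36) (3,3,23) (4,3,32) (4,4,32)

Derivation:
Step 1: insert 39 -> lo=[39] hi=[] -> (len(lo)=1, len(hi)=0, max(lo)=39)
Step 2: insert 5 -> lo=[5] hi=[39] -> (len(lo)=1, len(hi)=1, max(lo)=5)
Step 3: insert 46 -> lo=[5, 39] hi=[46] -> (len(lo)=2, len(hi)=1, max(lo)=39)
Step 4: insert 36 -> lo=[5, 36] hi=[39, 46] -> (len(lo)=2, len(hi)=2, max(lo)=36)
Step 5: insert 23 -> lo=[5, 23, 36] hi=[39, 46] -> (len(lo)=3, len(hi)=2, max(lo)=36)
Step 6: insert 22 -> lo=[5, 22, 23] hi=[36, 39, 46] -> (len(lo)=3, len(hi)=3, max(lo)=23)
Step 7: insert 32 -> lo=[5, 22, 23, 32] hi=[36, 39, 46] -> (len(lo)=4, len(hi)=3, max(lo)=32)
Step 8: insert 45 -> lo=[5, 22, 23, 32] hi=[36, 39, 45, 46] -> (len(lo)=4, len(hi)=4, max(lo)=32)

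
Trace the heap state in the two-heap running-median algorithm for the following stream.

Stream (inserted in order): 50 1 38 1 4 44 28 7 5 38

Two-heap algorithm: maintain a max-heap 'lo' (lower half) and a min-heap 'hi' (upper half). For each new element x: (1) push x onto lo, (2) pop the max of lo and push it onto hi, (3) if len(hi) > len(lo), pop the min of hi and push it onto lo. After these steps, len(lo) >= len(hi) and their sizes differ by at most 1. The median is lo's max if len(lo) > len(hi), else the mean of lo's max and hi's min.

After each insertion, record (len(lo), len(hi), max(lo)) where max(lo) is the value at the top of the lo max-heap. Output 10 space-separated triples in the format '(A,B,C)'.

Answer: (1,0,50) (1,1,1) (2,1,38) (2,2,1) (3,2,4) (3,3,4) (4,3,28) (4,4,7) (5,4,7) (5,5,7)

Derivation:
Step 1: insert 50 -> lo=[50] hi=[] -> (len(lo)=1, len(hi)=0, max(lo)=50)
Step 2: insert 1 -> lo=[1] hi=[50] -> (len(lo)=1, len(hi)=1, max(lo)=1)
Step 3: insert 38 -> lo=[1, 38] hi=[50] -> (len(lo)=2, len(hi)=1, max(lo)=38)
Step 4: insert 1 -> lo=[1, 1] hi=[38, 50] -> (len(lo)=2, len(hi)=2, max(lo)=1)
Step 5: insert 4 -> lo=[1, 1, 4] hi=[38, 50] -> (len(lo)=3, len(hi)=2, max(lo)=4)
Step 6: insert 44 -> lo=[1, 1, 4] hi=[38, 44, 50] -> (len(lo)=3, len(hi)=3, max(lo)=4)
Step 7: insert 28 -> lo=[1, 1, 4, 28] hi=[38, 44, 50] -> (len(lo)=4, len(hi)=3, max(lo)=28)
Step 8: insert 7 -> lo=[1, 1, 4, 7] hi=[28, 38, 44, 50] -> (len(lo)=4, len(hi)=4, max(lo)=7)
Step 9: insert 5 -> lo=[1, 1, 4, 5, 7] hi=[28, 38, 44, 50] -> (len(lo)=5, len(hi)=4, max(lo)=7)
Step 10: insert 38 -> lo=[1, 1, 4, 5, 7] hi=[28, 38, 38, 44, 50] -> (len(lo)=5, len(hi)=5, max(lo)=7)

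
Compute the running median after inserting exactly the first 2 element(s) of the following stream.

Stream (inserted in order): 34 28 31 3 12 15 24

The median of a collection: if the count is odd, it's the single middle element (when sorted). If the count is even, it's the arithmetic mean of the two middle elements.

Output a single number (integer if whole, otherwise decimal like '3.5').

Answer: 31

Derivation:
Step 1: insert 34 -> lo=[34] (size 1, max 34) hi=[] (size 0) -> median=34
Step 2: insert 28 -> lo=[28] (size 1, max 28) hi=[34] (size 1, min 34) -> median=31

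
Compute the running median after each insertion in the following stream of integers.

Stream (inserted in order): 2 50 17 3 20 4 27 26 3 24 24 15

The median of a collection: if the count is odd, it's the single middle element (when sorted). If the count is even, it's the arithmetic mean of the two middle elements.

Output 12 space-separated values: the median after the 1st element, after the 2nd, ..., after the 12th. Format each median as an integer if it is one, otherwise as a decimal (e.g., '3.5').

Step 1: insert 2 -> lo=[2] (size 1, max 2) hi=[] (size 0) -> median=2
Step 2: insert 50 -> lo=[2] (size 1, max 2) hi=[50] (size 1, min 50) -> median=26
Step 3: insert 17 -> lo=[2, 17] (size 2, max 17) hi=[50] (size 1, min 50) -> median=17
Step 4: insert 3 -> lo=[2, 3] (size 2, max 3) hi=[17, 50] (size 2, min 17) -> median=10
Step 5: insert 20 -> lo=[2, 3, 17] (size 3, max 17) hi=[20, 50] (size 2, min 20) -> median=17
Step 6: insert 4 -> lo=[2, 3, 4] (size 3, max 4) hi=[17, 20, 50] (size 3, min 17) -> median=10.5
Step 7: insert 27 -> lo=[2, 3, 4, 17] (size 4, max 17) hi=[20, 27, 50] (size 3, min 20) -> median=17
Step 8: insert 26 -> lo=[2, 3, 4, 17] (size 4, max 17) hi=[20, 26, 27, 50] (size 4, min 20) -> median=18.5
Step 9: insert 3 -> lo=[2, 3, 3, 4, 17] (size 5, max 17) hi=[20, 26, 27, 50] (size 4, min 20) -> median=17
Step 10: insert 24 -> lo=[2, 3, 3, 4, 17] (size 5, max 17) hi=[20, 24, 26, 27, 50] (size 5, min 20) -> median=18.5
Step 11: insert 24 -> lo=[2, 3, 3, 4, 17, 20] (size 6, max 20) hi=[24, 24, 26, 27, 50] (size 5, min 24) -> median=20
Step 12: insert 15 -> lo=[2, 3, 3, 4, 15, 17] (size 6, max 17) hi=[20, 24, 24, 26, 27, 50] (size 6, min 20) -> median=18.5

Answer: 2 26 17 10 17 10.5 17 18.5 17 18.5 20 18.5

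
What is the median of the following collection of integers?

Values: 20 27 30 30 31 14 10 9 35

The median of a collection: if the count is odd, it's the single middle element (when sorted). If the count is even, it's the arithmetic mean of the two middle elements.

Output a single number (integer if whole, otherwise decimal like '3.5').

Step 1: insert 20 -> lo=[20] (size 1, max 20) hi=[] (size 0) -> median=20
Step 2: insert 27 -> lo=[20] (size 1, max 20) hi=[27] (size 1, min 27) -> median=23.5
Step 3: insert 30 -> lo=[20, 27] (size 2, max 27) hi=[30] (size 1, min 30) -> median=27
Step 4: insert 30 -> lo=[20, 27] (size 2, max 27) hi=[30, 30] (size 2, min 30) -> median=28.5
Step 5: insert 31 -> lo=[20, 27, 30] (size 3, max 30) hi=[30, 31] (size 2, min 30) -> median=30
Step 6: insert 14 -> lo=[14, 20, 27] (size 3, max 27) hi=[30, 30, 31] (size 3, min 30) -> median=28.5
Step 7: insert 10 -> lo=[10, 14, 20, 27] (size 4, max 27) hi=[30, 30, 31] (size 3, min 30) -> median=27
Step 8: insert 9 -> lo=[9, 10, 14, 20] (size 4, max 20) hi=[27, 30, 30, 31] (size 4, min 27) -> median=23.5
Step 9: insert 35 -> lo=[9, 10, 14, 20, 27] (size 5, max 27) hi=[30, 30, 31, 35] (size 4, min 30) -> median=27

Answer: 27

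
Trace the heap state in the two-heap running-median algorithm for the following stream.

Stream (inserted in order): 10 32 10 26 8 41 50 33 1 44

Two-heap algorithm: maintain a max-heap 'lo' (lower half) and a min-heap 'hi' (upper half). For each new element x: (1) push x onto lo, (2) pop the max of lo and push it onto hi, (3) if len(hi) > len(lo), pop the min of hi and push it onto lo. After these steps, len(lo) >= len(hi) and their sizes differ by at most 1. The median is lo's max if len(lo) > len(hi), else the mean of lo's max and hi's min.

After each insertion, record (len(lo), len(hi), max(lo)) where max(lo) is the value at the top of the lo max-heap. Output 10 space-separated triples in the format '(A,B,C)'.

Answer: (1,0,10) (1,1,10) (2,1,10) (2,2,10) (3,2,10) (3,3,10) (4,3,26) (4,4,26) (5,4,26) (5,5,26)

Derivation:
Step 1: insert 10 -> lo=[10] hi=[] -> (len(lo)=1, len(hi)=0, max(lo)=10)
Step 2: insert 32 -> lo=[10] hi=[32] -> (len(lo)=1, len(hi)=1, max(lo)=10)
Step 3: insert 10 -> lo=[10, 10] hi=[32] -> (len(lo)=2, len(hi)=1, max(lo)=10)
Step 4: insert 26 -> lo=[10, 10] hi=[26, 32] -> (len(lo)=2, len(hi)=2, max(lo)=10)
Step 5: insert 8 -> lo=[8, 10, 10] hi=[26, 32] -> (len(lo)=3, len(hi)=2, max(lo)=10)
Step 6: insert 41 -> lo=[8, 10, 10] hi=[26, 32, 41] -> (len(lo)=3, len(hi)=3, max(lo)=10)
Step 7: insert 50 -> lo=[8, 10, 10, 26] hi=[32, 41, 50] -> (len(lo)=4, len(hi)=3, max(lo)=26)
Step 8: insert 33 -> lo=[8, 10, 10, 26] hi=[32, 33, 41, 50] -> (len(lo)=4, len(hi)=4, max(lo)=26)
Step 9: insert 1 -> lo=[1, 8, 10, 10, 26] hi=[32, 33, 41, 50] -> (len(lo)=5, len(hi)=4, max(lo)=26)
Step 10: insert 44 -> lo=[1, 8, 10, 10, 26] hi=[32, 33, 41, 44, 50] -> (len(lo)=5, len(hi)=5, max(lo)=26)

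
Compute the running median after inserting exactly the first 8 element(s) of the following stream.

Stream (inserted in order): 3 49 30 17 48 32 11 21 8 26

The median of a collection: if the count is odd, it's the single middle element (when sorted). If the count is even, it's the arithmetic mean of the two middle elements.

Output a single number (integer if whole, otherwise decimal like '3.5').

Answer: 25.5

Derivation:
Step 1: insert 3 -> lo=[3] (size 1, max 3) hi=[] (size 0) -> median=3
Step 2: insert 49 -> lo=[3] (size 1, max 3) hi=[49] (size 1, min 49) -> median=26
Step 3: insert 30 -> lo=[3, 30] (size 2, max 30) hi=[49] (size 1, min 49) -> median=30
Step 4: insert 17 -> lo=[3, 17] (size 2, max 17) hi=[30, 49] (size 2, min 30) -> median=23.5
Step 5: insert 48 -> lo=[3, 17, 30] (size 3, max 30) hi=[48, 49] (size 2, min 48) -> median=30
Step 6: insert 32 -> lo=[3, 17, 30] (size 3, max 30) hi=[32, 48, 49] (size 3, min 32) -> median=31
Step 7: insert 11 -> lo=[3, 11, 17, 30] (size 4, max 30) hi=[32, 48, 49] (size 3, min 32) -> median=30
Step 8: insert 21 -> lo=[3, 11, 17, 21] (size 4, max 21) hi=[30, 32, 48, 49] (size 4, min 30) -> median=25.5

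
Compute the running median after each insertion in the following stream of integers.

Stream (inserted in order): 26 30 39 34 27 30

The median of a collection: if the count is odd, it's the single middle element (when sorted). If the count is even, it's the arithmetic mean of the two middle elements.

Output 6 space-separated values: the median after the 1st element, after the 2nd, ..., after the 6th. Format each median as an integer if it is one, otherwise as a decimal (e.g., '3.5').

Answer: 26 28 30 32 30 30

Derivation:
Step 1: insert 26 -> lo=[26] (size 1, max 26) hi=[] (size 0) -> median=26
Step 2: insert 30 -> lo=[26] (size 1, max 26) hi=[30] (size 1, min 30) -> median=28
Step 3: insert 39 -> lo=[26, 30] (size 2, max 30) hi=[39] (size 1, min 39) -> median=30
Step 4: insert 34 -> lo=[26, 30] (size 2, max 30) hi=[34, 39] (size 2, min 34) -> median=32
Step 5: insert 27 -> lo=[26, 27, 30] (size 3, max 30) hi=[34, 39] (size 2, min 34) -> median=30
Step 6: insert 30 -> lo=[26, 27, 30] (size 3, max 30) hi=[30, 34, 39] (size 3, min 30) -> median=30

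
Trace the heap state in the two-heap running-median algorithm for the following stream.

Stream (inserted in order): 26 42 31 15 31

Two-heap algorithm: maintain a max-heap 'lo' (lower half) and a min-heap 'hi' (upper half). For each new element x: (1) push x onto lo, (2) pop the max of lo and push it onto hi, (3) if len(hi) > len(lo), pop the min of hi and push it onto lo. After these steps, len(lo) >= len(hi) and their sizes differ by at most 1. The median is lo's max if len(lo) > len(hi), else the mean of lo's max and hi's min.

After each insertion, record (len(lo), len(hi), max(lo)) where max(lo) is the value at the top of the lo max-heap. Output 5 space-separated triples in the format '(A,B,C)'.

Answer: (1,0,26) (1,1,26) (2,1,31) (2,2,26) (3,2,31)

Derivation:
Step 1: insert 26 -> lo=[26] hi=[] -> (len(lo)=1, len(hi)=0, max(lo)=26)
Step 2: insert 42 -> lo=[26] hi=[42] -> (len(lo)=1, len(hi)=1, max(lo)=26)
Step 3: insert 31 -> lo=[26, 31] hi=[42] -> (len(lo)=2, len(hi)=1, max(lo)=31)
Step 4: insert 15 -> lo=[15, 26] hi=[31, 42] -> (len(lo)=2, len(hi)=2, max(lo)=26)
Step 5: insert 31 -> lo=[15, 26, 31] hi=[31, 42] -> (len(lo)=3, len(hi)=2, max(lo)=31)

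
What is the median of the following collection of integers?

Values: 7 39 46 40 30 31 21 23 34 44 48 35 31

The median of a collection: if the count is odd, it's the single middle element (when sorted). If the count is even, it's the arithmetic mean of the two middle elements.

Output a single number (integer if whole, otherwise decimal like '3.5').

Answer: 34

Derivation:
Step 1: insert 7 -> lo=[7] (size 1, max 7) hi=[] (size 0) -> median=7
Step 2: insert 39 -> lo=[7] (size 1, max 7) hi=[39] (size 1, min 39) -> median=23
Step 3: insert 46 -> lo=[7, 39] (size 2, max 39) hi=[46] (size 1, min 46) -> median=39
Step 4: insert 40 -> lo=[7, 39] (size 2, max 39) hi=[40, 46] (size 2, min 40) -> median=39.5
Step 5: insert 30 -> lo=[7, 30, 39] (size 3, max 39) hi=[40, 46] (size 2, min 40) -> median=39
Step 6: insert 31 -> lo=[7, 30, 31] (size 3, max 31) hi=[39, 40, 46] (size 3, min 39) -> median=35
Step 7: insert 21 -> lo=[7, 21, 30, 31] (size 4, max 31) hi=[39, 40, 46] (size 3, min 39) -> median=31
Step 8: insert 23 -> lo=[7, 21, 23, 30] (size 4, max 30) hi=[31, 39, 40, 46] (size 4, min 31) -> median=30.5
Step 9: insert 34 -> lo=[7, 21, 23, 30, 31] (size 5, max 31) hi=[34, 39, 40, 46] (size 4, min 34) -> median=31
Step 10: insert 44 -> lo=[7, 21, 23, 30, 31] (size 5, max 31) hi=[34, 39, 40, 44, 46] (size 5, min 34) -> median=32.5
Step 11: insert 48 -> lo=[7, 21, 23, 30, 31, 34] (size 6, max 34) hi=[39, 40, 44, 46, 48] (size 5, min 39) -> median=34
Step 12: insert 35 -> lo=[7, 21, 23, 30, 31, 34] (size 6, max 34) hi=[35, 39, 40, 44, 46, 48] (size 6, min 35) -> median=34.5
Step 13: insert 31 -> lo=[7, 21, 23, 30, 31, 31, 34] (size 7, max 34) hi=[35, 39, 40, 44, 46, 48] (size 6, min 35) -> median=34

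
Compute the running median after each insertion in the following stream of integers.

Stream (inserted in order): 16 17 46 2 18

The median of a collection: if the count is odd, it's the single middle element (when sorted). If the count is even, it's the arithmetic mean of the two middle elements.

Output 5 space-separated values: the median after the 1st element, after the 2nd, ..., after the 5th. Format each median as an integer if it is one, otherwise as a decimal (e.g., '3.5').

Step 1: insert 16 -> lo=[16] (size 1, max 16) hi=[] (size 0) -> median=16
Step 2: insert 17 -> lo=[16] (size 1, max 16) hi=[17] (size 1, min 17) -> median=16.5
Step 3: insert 46 -> lo=[16, 17] (size 2, max 17) hi=[46] (size 1, min 46) -> median=17
Step 4: insert 2 -> lo=[2, 16] (size 2, max 16) hi=[17, 46] (size 2, min 17) -> median=16.5
Step 5: insert 18 -> lo=[2, 16, 17] (size 3, max 17) hi=[18, 46] (size 2, min 18) -> median=17

Answer: 16 16.5 17 16.5 17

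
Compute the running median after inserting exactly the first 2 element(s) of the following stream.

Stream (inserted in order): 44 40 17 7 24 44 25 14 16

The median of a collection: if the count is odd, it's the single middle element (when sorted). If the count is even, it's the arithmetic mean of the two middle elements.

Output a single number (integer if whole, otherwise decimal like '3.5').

Answer: 42

Derivation:
Step 1: insert 44 -> lo=[44] (size 1, max 44) hi=[] (size 0) -> median=44
Step 2: insert 40 -> lo=[40] (size 1, max 40) hi=[44] (size 1, min 44) -> median=42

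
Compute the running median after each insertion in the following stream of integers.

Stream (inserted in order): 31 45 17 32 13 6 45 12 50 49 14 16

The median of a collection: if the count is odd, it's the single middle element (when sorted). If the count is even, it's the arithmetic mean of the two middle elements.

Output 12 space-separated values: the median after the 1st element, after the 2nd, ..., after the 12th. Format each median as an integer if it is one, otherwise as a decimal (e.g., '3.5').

Step 1: insert 31 -> lo=[31] (size 1, max 31) hi=[] (size 0) -> median=31
Step 2: insert 45 -> lo=[31] (size 1, max 31) hi=[45] (size 1, min 45) -> median=38
Step 3: insert 17 -> lo=[17, 31] (size 2, max 31) hi=[45] (size 1, min 45) -> median=31
Step 4: insert 32 -> lo=[17, 31] (size 2, max 31) hi=[32, 45] (size 2, min 32) -> median=31.5
Step 5: insert 13 -> lo=[13, 17, 31] (size 3, max 31) hi=[32, 45] (size 2, min 32) -> median=31
Step 6: insert 6 -> lo=[6, 13, 17] (size 3, max 17) hi=[31, 32, 45] (size 3, min 31) -> median=24
Step 7: insert 45 -> lo=[6, 13, 17, 31] (size 4, max 31) hi=[32, 45, 45] (size 3, min 32) -> median=31
Step 8: insert 12 -> lo=[6, 12, 13, 17] (size 4, max 17) hi=[31, 32, 45, 45] (size 4, min 31) -> median=24
Step 9: insert 50 -> lo=[6, 12, 13, 17, 31] (size 5, max 31) hi=[32, 45, 45, 50] (size 4, min 32) -> median=31
Step 10: insert 49 -> lo=[6, 12, 13, 17, 31] (size 5, max 31) hi=[32, 45, 45, 49, 50] (size 5, min 32) -> median=31.5
Step 11: insert 14 -> lo=[6, 12, 13, 14, 17, 31] (size 6, max 31) hi=[32, 45, 45, 49, 50] (size 5, min 32) -> median=31
Step 12: insert 16 -> lo=[6, 12, 13, 14, 16, 17] (size 6, max 17) hi=[31, 32, 45, 45, 49, 50] (size 6, min 31) -> median=24

Answer: 31 38 31 31.5 31 24 31 24 31 31.5 31 24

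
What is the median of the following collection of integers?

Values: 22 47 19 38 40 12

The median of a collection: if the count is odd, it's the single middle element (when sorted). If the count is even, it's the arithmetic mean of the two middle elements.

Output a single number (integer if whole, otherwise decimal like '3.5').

Answer: 30

Derivation:
Step 1: insert 22 -> lo=[22] (size 1, max 22) hi=[] (size 0) -> median=22
Step 2: insert 47 -> lo=[22] (size 1, max 22) hi=[47] (size 1, min 47) -> median=34.5
Step 3: insert 19 -> lo=[19, 22] (size 2, max 22) hi=[47] (size 1, min 47) -> median=22
Step 4: insert 38 -> lo=[19, 22] (size 2, max 22) hi=[38, 47] (size 2, min 38) -> median=30
Step 5: insert 40 -> lo=[19, 22, 38] (size 3, max 38) hi=[40, 47] (size 2, min 40) -> median=38
Step 6: insert 12 -> lo=[12, 19, 22] (size 3, max 22) hi=[38, 40, 47] (size 3, min 38) -> median=30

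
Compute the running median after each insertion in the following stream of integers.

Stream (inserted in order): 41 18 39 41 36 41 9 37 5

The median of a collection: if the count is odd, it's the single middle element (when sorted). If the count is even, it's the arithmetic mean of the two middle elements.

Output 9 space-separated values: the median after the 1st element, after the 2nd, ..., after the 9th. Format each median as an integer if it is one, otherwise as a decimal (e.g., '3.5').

Step 1: insert 41 -> lo=[41] (size 1, max 41) hi=[] (size 0) -> median=41
Step 2: insert 18 -> lo=[18] (size 1, max 18) hi=[41] (size 1, min 41) -> median=29.5
Step 3: insert 39 -> lo=[18, 39] (size 2, max 39) hi=[41] (size 1, min 41) -> median=39
Step 4: insert 41 -> lo=[18, 39] (size 2, max 39) hi=[41, 41] (size 2, min 41) -> median=40
Step 5: insert 36 -> lo=[18, 36, 39] (size 3, max 39) hi=[41, 41] (size 2, min 41) -> median=39
Step 6: insert 41 -> lo=[18, 36, 39] (size 3, max 39) hi=[41, 41, 41] (size 3, min 41) -> median=40
Step 7: insert 9 -> lo=[9, 18, 36, 39] (size 4, max 39) hi=[41, 41, 41] (size 3, min 41) -> median=39
Step 8: insert 37 -> lo=[9, 18, 36, 37] (size 4, max 37) hi=[39, 41, 41, 41] (size 4, min 39) -> median=38
Step 9: insert 5 -> lo=[5, 9, 18, 36, 37] (size 5, max 37) hi=[39, 41, 41, 41] (size 4, min 39) -> median=37

Answer: 41 29.5 39 40 39 40 39 38 37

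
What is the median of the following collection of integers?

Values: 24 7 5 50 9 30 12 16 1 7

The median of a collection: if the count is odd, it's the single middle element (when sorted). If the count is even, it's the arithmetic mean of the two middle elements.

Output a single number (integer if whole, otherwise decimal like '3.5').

Answer: 10.5

Derivation:
Step 1: insert 24 -> lo=[24] (size 1, max 24) hi=[] (size 0) -> median=24
Step 2: insert 7 -> lo=[7] (size 1, max 7) hi=[24] (size 1, min 24) -> median=15.5
Step 3: insert 5 -> lo=[5, 7] (size 2, max 7) hi=[24] (size 1, min 24) -> median=7
Step 4: insert 50 -> lo=[5, 7] (size 2, max 7) hi=[24, 50] (size 2, min 24) -> median=15.5
Step 5: insert 9 -> lo=[5, 7, 9] (size 3, max 9) hi=[24, 50] (size 2, min 24) -> median=9
Step 6: insert 30 -> lo=[5, 7, 9] (size 3, max 9) hi=[24, 30, 50] (size 3, min 24) -> median=16.5
Step 7: insert 12 -> lo=[5, 7, 9, 12] (size 4, max 12) hi=[24, 30, 50] (size 3, min 24) -> median=12
Step 8: insert 16 -> lo=[5, 7, 9, 12] (size 4, max 12) hi=[16, 24, 30, 50] (size 4, min 16) -> median=14
Step 9: insert 1 -> lo=[1, 5, 7, 9, 12] (size 5, max 12) hi=[16, 24, 30, 50] (size 4, min 16) -> median=12
Step 10: insert 7 -> lo=[1, 5, 7, 7, 9] (size 5, max 9) hi=[12, 16, 24, 30, 50] (size 5, min 12) -> median=10.5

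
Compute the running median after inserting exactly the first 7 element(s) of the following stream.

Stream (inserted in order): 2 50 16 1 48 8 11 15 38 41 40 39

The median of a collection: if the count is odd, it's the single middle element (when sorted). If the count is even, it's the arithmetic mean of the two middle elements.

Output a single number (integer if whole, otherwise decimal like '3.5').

Answer: 11

Derivation:
Step 1: insert 2 -> lo=[2] (size 1, max 2) hi=[] (size 0) -> median=2
Step 2: insert 50 -> lo=[2] (size 1, max 2) hi=[50] (size 1, min 50) -> median=26
Step 3: insert 16 -> lo=[2, 16] (size 2, max 16) hi=[50] (size 1, min 50) -> median=16
Step 4: insert 1 -> lo=[1, 2] (size 2, max 2) hi=[16, 50] (size 2, min 16) -> median=9
Step 5: insert 48 -> lo=[1, 2, 16] (size 3, max 16) hi=[48, 50] (size 2, min 48) -> median=16
Step 6: insert 8 -> lo=[1, 2, 8] (size 3, max 8) hi=[16, 48, 50] (size 3, min 16) -> median=12
Step 7: insert 11 -> lo=[1, 2, 8, 11] (size 4, max 11) hi=[16, 48, 50] (size 3, min 16) -> median=11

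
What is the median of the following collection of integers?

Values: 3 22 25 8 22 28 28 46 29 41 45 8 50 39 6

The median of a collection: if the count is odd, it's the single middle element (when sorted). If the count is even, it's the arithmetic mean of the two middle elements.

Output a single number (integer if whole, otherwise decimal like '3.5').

Answer: 28

Derivation:
Step 1: insert 3 -> lo=[3] (size 1, max 3) hi=[] (size 0) -> median=3
Step 2: insert 22 -> lo=[3] (size 1, max 3) hi=[22] (size 1, min 22) -> median=12.5
Step 3: insert 25 -> lo=[3, 22] (size 2, max 22) hi=[25] (size 1, min 25) -> median=22
Step 4: insert 8 -> lo=[3, 8] (size 2, max 8) hi=[22, 25] (size 2, min 22) -> median=15
Step 5: insert 22 -> lo=[3, 8, 22] (size 3, max 22) hi=[22, 25] (size 2, min 22) -> median=22
Step 6: insert 28 -> lo=[3, 8, 22] (size 3, max 22) hi=[22, 25, 28] (size 3, min 22) -> median=22
Step 7: insert 28 -> lo=[3, 8, 22, 22] (size 4, max 22) hi=[25, 28, 28] (size 3, min 25) -> median=22
Step 8: insert 46 -> lo=[3, 8, 22, 22] (size 4, max 22) hi=[25, 28, 28, 46] (size 4, min 25) -> median=23.5
Step 9: insert 29 -> lo=[3, 8, 22, 22, 25] (size 5, max 25) hi=[28, 28, 29, 46] (size 4, min 28) -> median=25
Step 10: insert 41 -> lo=[3, 8, 22, 22, 25] (size 5, max 25) hi=[28, 28, 29, 41, 46] (size 5, min 28) -> median=26.5
Step 11: insert 45 -> lo=[3, 8, 22, 22, 25, 28] (size 6, max 28) hi=[28, 29, 41, 45, 46] (size 5, min 28) -> median=28
Step 12: insert 8 -> lo=[3, 8, 8, 22, 22, 25] (size 6, max 25) hi=[28, 28, 29, 41, 45, 46] (size 6, min 28) -> median=26.5
Step 13: insert 50 -> lo=[3, 8, 8, 22, 22, 25, 28] (size 7, max 28) hi=[28, 29, 41, 45, 46, 50] (size 6, min 28) -> median=28
Step 14: insert 39 -> lo=[3, 8, 8, 22, 22, 25, 28] (size 7, max 28) hi=[28, 29, 39, 41, 45, 46, 50] (size 7, min 28) -> median=28
Step 15: insert 6 -> lo=[3, 6, 8, 8, 22, 22, 25, 28] (size 8, max 28) hi=[28, 29, 39, 41, 45, 46, 50] (size 7, min 28) -> median=28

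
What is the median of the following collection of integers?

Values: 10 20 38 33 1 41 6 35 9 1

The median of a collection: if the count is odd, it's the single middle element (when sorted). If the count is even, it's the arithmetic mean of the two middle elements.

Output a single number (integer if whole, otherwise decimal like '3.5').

Answer: 15

Derivation:
Step 1: insert 10 -> lo=[10] (size 1, max 10) hi=[] (size 0) -> median=10
Step 2: insert 20 -> lo=[10] (size 1, max 10) hi=[20] (size 1, min 20) -> median=15
Step 3: insert 38 -> lo=[10, 20] (size 2, max 20) hi=[38] (size 1, min 38) -> median=20
Step 4: insert 33 -> lo=[10, 20] (size 2, max 20) hi=[33, 38] (size 2, min 33) -> median=26.5
Step 5: insert 1 -> lo=[1, 10, 20] (size 3, max 20) hi=[33, 38] (size 2, min 33) -> median=20
Step 6: insert 41 -> lo=[1, 10, 20] (size 3, max 20) hi=[33, 38, 41] (size 3, min 33) -> median=26.5
Step 7: insert 6 -> lo=[1, 6, 10, 20] (size 4, max 20) hi=[33, 38, 41] (size 3, min 33) -> median=20
Step 8: insert 35 -> lo=[1, 6, 10, 20] (size 4, max 20) hi=[33, 35, 38, 41] (size 4, min 33) -> median=26.5
Step 9: insert 9 -> lo=[1, 6, 9, 10, 20] (size 5, max 20) hi=[33, 35, 38, 41] (size 4, min 33) -> median=20
Step 10: insert 1 -> lo=[1, 1, 6, 9, 10] (size 5, max 10) hi=[20, 33, 35, 38, 41] (size 5, min 20) -> median=15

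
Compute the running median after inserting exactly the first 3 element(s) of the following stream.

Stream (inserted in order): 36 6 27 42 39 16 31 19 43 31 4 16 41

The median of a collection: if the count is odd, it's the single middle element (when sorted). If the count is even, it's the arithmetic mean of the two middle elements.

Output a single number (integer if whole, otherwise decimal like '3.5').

Step 1: insert 36 -> lo=[36] (size 1, max 36) hi=[] (size 0) -> median=36
Step 2: insert 6 -> lo=[6] (size 1, max 6) hi=[36] (size 1, min 36) -> median=21
Step 3: insert 27 -> lo=[6, 27] (size 2, max 27) hi=[36] (size 1, min 36) -> median=27

Answer: 27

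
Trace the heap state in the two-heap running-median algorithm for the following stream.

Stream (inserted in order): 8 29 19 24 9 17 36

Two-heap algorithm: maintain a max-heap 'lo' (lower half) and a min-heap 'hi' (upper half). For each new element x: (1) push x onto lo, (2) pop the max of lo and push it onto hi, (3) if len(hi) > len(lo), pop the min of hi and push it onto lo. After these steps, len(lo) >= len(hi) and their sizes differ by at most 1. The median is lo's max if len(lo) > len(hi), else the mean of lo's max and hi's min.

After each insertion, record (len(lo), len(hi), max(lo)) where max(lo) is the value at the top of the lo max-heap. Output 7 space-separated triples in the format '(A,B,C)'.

Step 1: insert 8 -> lo=[8] hi=[] -> (len(lo)=1, len(hi)=0, max(lo)=8)
Step 2: insert 29 -> lo=[8] hi=[29] -> (len(lo)=1, len(hi)=1, max(lo)=8)
Step 3: insert 19 -> lo=[8, 19] hi=[29] -> (len(lo)=2, len(hi)=1, max(lo)=19)
Step 4: insert 24 -> lo=[8, 19] hi=[24, 29] -> (len(lo)=2, len(hi)=2, max(lo)=19)
Step 5: insert 9 -> lo=[8, 9, 19] hi=[24, 29] -> (len(lo)=3, len(hi)=2, max(lo)=19)
Step 6: insert 17 -> lo=[8, 9, 17] hi=[19, 24, 29] -> (len(lo)=3, len(hi)=3, max(lo)=17)
Step 7: insert 36 -> lo=[8, 9, 17, 19] hi=[24, 29, 36] -> (len(lo)=4, len(hi)=3, max(lo)=19)

Answer: (1,0,8) (1,1,8) (2,1,19) (2,2,19) (3,2,19) (3,3,17) (4,3,19)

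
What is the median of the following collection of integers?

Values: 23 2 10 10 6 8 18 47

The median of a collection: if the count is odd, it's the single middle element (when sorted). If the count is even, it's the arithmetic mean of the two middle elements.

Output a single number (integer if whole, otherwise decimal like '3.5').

Step 1: insert 23 -> lo=[23] (size 1, max 23) hi=[] (size 0) -> median=23
Step 2: insert 2 -> lo=[2] (size 1, max 2) hi=[23] (size 1, min 23) -> median=12.5
Step 3: insert 10 -> lo=[2, 10] (size 2, max 10) hi=[23] (size 1, min 23) -> median=10
Step 4: insert 10 -> lo=[2, 10] (size 2, max 10) hi=[10, 23] (size 2, min 10) -> median=10
Step 5: insert 6 -> lo=[2, 6, 10] (size 3, max 10) hi=[10, 23] (size 2, min 10) -> median=10
Step 6: insert 8 -> lo=[2, 6, 8] (size 3, max 8) hi=[10, 10, 23] (size 3, min 10) -> median=9
Step 7: insert 18 -> lo=[2, 6, 8, 10] (size 4, max 10) hi=[10, 18, 23] (size 3, min 10) -> median=10
Step 8: insert 47 -> lo=[2, 6, 8, 10] (size 4, max 10) hi=[10, 18, 23, 47] (size 4, min 10) -> median=10

Answer: 10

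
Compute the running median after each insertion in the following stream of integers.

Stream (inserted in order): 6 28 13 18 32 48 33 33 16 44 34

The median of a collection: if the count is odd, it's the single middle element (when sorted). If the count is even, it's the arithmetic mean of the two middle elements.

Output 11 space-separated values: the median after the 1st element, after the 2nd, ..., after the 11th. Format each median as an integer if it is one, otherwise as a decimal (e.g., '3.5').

Answer: 6 17 13 15.5 18 23 28 30 28 30 32

Derivation:
Step 1: insert 6 -> lo=[6] (size 1, max 6) hi=[] (size 0) -> median=6
Step 2: insert 28 -> lo=[6] (size 1, max 6) hi=[28] (size 1, min 28) -> median=17
Step 3: insert 13 -> lo=[6, 13] (size 2, max 13) hi=[28] (size 1, min 28) -> median=13
Step 4: insert 18 -> lo=[6, 13] (size 2, max 13) hi=[18, 28] (size 2, min 18) -> median=15.5
Step 5: insert 32 -> lo=[6, 13, 18] (size 3, max 18) hi=[28, 32] (size 2, min 28) -> median=18
Step 6: insert 48 -> lo=[6, 13, 18] (size 3, max 18) hi=[28, 32, 48] (size 3, min 28) -> median=23
Step 7: insert 33 -> lo=[6, 13, 18, 28] (size 4, max 28) hi=[32, 33, 48] (size 3, min 32) -> median=28
Step 8: insert 33 -> lo=[6, 13, 18, 28] (size 4, max 28) hi=[32, 33, 33, 48] (size 4, min 32) -> median=30
Step 9: insert 16 -> lo=[6, 13, 16, 18, 28] (size 5, max 28) hi=[32, 33, 33, 48] (size 4, min 32) -> median=28
Step 10: insert 44 -> lo=[6, 13, 16, 18, 28] (size 5, max 28) hi=[32, 33, 33, 44, 48] (size 5, min 32) -> median=30
Step 11: insert 34 -> lo=[6, 13, 16, 18, 28, 32] (size 6, max 32) hi=[33, 33, 34, 44, 48] (size 5, min 33) -> median=32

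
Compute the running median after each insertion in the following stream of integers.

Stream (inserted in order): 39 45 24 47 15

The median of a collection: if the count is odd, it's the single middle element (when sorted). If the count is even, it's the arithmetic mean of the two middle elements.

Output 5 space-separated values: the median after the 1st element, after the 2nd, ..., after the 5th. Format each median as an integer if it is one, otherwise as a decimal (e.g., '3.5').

Answer: 39 42 39 42 39

Derivation:
Step 1: insert 39 -> lo=[39] (size 1, max 39) hi=[] (size 0) -> median=39
Step 2: insert 45 -> lo=[39] (size 1, max 39) hi=[45] (size 1, min 45) -> median=42
Step 3: insert 24 -> lo=[24, 39] (size 2, max 39) hi=[45] (size 1, min 45) -> median=39
Step 4: insert 47 -> lo=[24, 39] (size 2, max 39) hi=[45, 47] (size 2, min 45) -> median=42
Step 5: insert 15 -> lo=[15, 24, 39] (size 3, max 39) hi=[45, 47] (size 2, min 45) -> median=39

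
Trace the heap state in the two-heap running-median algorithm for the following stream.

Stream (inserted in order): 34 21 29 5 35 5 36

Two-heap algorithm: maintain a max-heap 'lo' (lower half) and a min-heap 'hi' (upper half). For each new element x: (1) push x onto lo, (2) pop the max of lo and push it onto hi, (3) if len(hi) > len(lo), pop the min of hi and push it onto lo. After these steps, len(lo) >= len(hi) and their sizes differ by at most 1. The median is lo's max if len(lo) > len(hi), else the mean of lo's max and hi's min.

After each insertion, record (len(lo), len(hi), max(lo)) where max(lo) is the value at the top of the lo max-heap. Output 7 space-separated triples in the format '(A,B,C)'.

Step 1: insert 34 -> lo=[34] hi=[] -> (len(lo)=1, len(hi)=0, max(lo)=34)
Step 2: insert 21 -> lo=[21] hi=[34] -> (len(lo)=1, len(hi)=1, max(lo)=21)
Step 3: insert 29 -> lo=[21, 29] hi=[34] -> (len(lo)=2, len(hi)=1, max(lo)=29)
Step 4: insert 5 -> lo=[5, 21] hi=[29, 34] -> (len(lo)=2, len(hi)=2, max(lo)=21)
Step 5: insert 35 -> lo=[5, 21, 29] hi=[34, 35] -> (len(lo)=3, len(hi)=2, max(lo)=29)
Step 6: insert 5 -> lo=[5, 5, 21] hi=[29, 34, 35] -> (len(lo)=3, len(hi)=3, max(lo)=21)
Step 7: insert 36 -> lo=[5, 5, 21, 29] hi=[34, 35, 36] -> (len(lo)=4, len(hi)=3, max(lo)=29)

Answer: (1,0,34) (1,1,21) (2,1,29) (2,2,21) (3,2,29) (3,3,21) (4,3,29)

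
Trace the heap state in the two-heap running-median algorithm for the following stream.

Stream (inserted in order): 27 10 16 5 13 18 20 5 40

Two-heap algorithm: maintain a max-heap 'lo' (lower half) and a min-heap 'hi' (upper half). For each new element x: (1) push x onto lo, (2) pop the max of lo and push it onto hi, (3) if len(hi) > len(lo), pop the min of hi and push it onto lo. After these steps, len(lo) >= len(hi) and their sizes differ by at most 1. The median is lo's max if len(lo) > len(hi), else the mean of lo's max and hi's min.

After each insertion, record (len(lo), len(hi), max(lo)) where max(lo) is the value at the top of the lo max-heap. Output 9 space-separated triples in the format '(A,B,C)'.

Step 1: insert 27 -> lo=[27] hi=[] -> (len(lo)=1, len(hi)=0, max(lo)=27)
Step 2: insert 10 -> lo=[10] hi=[27] -> (len(lo)=1, len(hi)=1, max(lo)=10)
Step 3: insert 16 -> lo=[10, 16] hi=[27] -> (len(lo)=2, len(hi)=1, max(lo)=16)
Step 4: insert 5 -> lo=[5, 10] hi=[16, 27] -> (len(lo)=2, len(hi)=2, max(lo)=10)
Step 5: insert 13 -> lo=[5, 10, 13] hi=[16, 27] -> (len(lo)=3, len(hi)=2, max(lo)=13)
Step 6: insert 18 -> lo=[5, 10, 13] hi=[16, 18, 27] -> (len(lo)=3, len(hi)=3, max(lo)=13)
Step 7: insert 20 -> lo=[5, 10, 13, 16] hi=[18, 20, 27] -> (len(lo)=4, len(hi)=3, max(lo)=16)
Step 8: insert 5 -> lo=[5, 5, 10, 13] hi=[16, 18, 20, 27] -> (len(lo)=4, len(hi)=4, max(lo)=13)
Step 9: insert 40 -> lo=[5, 5, 10, 13, 16] hi=[18, 20, 27, 40] -> (len(lo)=5, len(hi)=4, max(lo)=16)

Answer: (1,0,27) (1,1,10) (2,1,16) (2,2,10) (3,2,13) (3,3,13) (4,3,16) (4,4,13) (5,4,16)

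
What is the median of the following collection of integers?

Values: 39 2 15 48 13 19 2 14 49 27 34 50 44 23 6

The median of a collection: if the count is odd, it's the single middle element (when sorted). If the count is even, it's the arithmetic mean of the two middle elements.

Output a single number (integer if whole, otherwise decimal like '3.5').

Step 1: insert 39 -> lo=[39] (size 1, max 39) hi=[] (size 0) -> median=39
Step 2: insert 2 -> lo=[2] (size 1, max 2) hi=[39] (size 1, min 39) -> median=20.5
Step 3: insert 15 -> lo=[2, 15] (size 2, max 15) hi=[39] (size 1, min 39) -> median=15
Step 4: insert 48 -> lo=[2, 15] (size 2, max 15) hi=[39, 48] (size 2, min 39) -> median=27
Step 5: insert 13 -> lo=[2, 13, 15] (size 3, max 15) hi=[39, 48] (size 2, min 39) -> median=15
Step 6: insert 19 -> lo=[2, 13, 15] (size 3, max 15) hi=[19, 39, 48] (size 3, min 19) -> median=17
Step 7: insert 2 -> lo=[2, 2, 13, 15] (size 4, max 15) hi=[19, 39, 48] (size 3, min 19) -> median=15
Step 8: insert 14 -> lo=[2, 2, 13, 14] (size 4, max 14) hi=[15, 19, 39, 48] (size 4, min 15) -> median=14.5
Step 9: insert 49 -> lo=[2, 2, 13, 14, 15] (size 5, max 15) hi=[19, 39, 48, 49] (size 4, min 19) -> median=15
Step 10: insert 27 -> lo=[2, 2, 13, 14, 15] (size 5, max 15) hi=[19, 27, 39, 48, 49] (size 5, min 19) -> median=17
Step 11: insert 34 -> lo=[2, 2, 13, 14, 15, 19] (size 6, max 19) hi=[27, 34, 39, 48, 49] (size 5, min 27) -> median=19
Step 12: insert 50 -> lo=[2, 2, 13, 14, 15, 19] (size 6, max 19) hi=[27, 34, 39, 48, 49, 50] (size 6, min 27) -> median=23
Step 13: insert 44 -> lo=[2, 2, 13, 14, 15, 19, 27] (size 7, max 27) hi=[34, 39, 44, 48, 49, 50] (size 6, min 34) -> median=27
Step 14: insert 23 -> lo=[2, 2, 13, 14, 15, 19, 23] (size 7, max 23) hi=[27, 34, 39, 44, 48, 49, 50] (size 7, min 27) -> median=25
Step 15: insert 6 -> lo=[2, 2, 6, 13, 14, 15, 19, 23] (size 8, max 23) hi=[27, 34, 39, 44, 48, 49, 50] (size 7, min 27) -> median=23

Answer: 23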